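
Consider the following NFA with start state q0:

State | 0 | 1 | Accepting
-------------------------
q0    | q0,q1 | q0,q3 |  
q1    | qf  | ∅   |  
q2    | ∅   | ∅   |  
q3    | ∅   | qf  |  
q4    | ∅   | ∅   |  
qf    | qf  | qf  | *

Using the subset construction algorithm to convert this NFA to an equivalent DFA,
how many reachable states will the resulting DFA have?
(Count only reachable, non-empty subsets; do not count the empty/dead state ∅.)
Start subset: {q0}
{q0}: on 0 → {q0, q1}, on 1 → {q0, q3}
{q0, q1}: on 0 → {q0, q1, qf}, on 1 → {q0, q3}
{q0, q3}: on 0 → {q0, q1}, on 1 → {q0, q3, qf}
{q0, q1, qf}: on 0 → {q0, q1, qf}, on 1 → {q0, q3, qf}
{q0, q3, qf}: on 0 → {q0, q1, qf}, on 1 → {q0, q3, qf}
Reachable non-empty subsets: {q0}, {q0, q1}, {q0, q3}, {q0, q1, qf}, {q0, q3, qf} — 5 in total.

Final answer: 5 states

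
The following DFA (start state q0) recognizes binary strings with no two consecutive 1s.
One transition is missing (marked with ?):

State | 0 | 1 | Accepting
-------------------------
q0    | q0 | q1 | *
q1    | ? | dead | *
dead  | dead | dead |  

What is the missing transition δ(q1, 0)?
q0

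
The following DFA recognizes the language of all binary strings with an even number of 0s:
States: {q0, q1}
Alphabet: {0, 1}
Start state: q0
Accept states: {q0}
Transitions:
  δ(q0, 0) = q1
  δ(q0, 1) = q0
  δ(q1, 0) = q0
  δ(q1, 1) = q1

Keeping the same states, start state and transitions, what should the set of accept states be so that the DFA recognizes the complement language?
The DFA is complete (every state has a transition on every symbol), so the complement
is recognized by the same DFA with accepting and non-accepting states swapped.
Original accept states: {q0}
Complement accept states = All states - Original accept states
= {q0, q1} - {q0}
= {q1}
Complement language: strings with an ODD number of 0s

Final answer: {q1}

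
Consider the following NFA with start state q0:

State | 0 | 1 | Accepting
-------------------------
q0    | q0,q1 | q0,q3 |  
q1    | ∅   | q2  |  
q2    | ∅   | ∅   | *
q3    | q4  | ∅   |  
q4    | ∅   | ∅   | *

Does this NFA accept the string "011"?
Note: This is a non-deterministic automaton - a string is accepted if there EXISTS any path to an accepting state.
Track the set of states the NFA could be in: start {q0}
Read '0': {q0} → {q0, q1}
Read '1': {q0, q1} → {q0, q2, q3}
Read '1': {q0, q2, q3} → {q0, q3}
Final set {q0, q3} contains no accepting state → rejected.

Final answer: No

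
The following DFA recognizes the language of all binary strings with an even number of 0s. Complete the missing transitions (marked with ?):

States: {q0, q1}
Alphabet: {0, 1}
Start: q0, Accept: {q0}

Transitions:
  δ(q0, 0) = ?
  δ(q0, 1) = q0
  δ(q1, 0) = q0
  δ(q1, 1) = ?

What each state remembers (consistent with the given transitions and accept states):
  q0: an even number of 0s has been read so far
  q1: an odd number of 0s has been read so far
Filling in the missing entries:
  δ(q0, 0): in q0 (an even number of 0s has been read so far), after reading 0 we have: an odd number of 0s has been read so far → q1
  δ(q1, 1): in q1 (an odd number of 0s has been read so far), after reading 1 we have: an odd number of 0s has been read so far → q1

Final answer: δ(q0, 0) = q1; δ(q1, 1) = q1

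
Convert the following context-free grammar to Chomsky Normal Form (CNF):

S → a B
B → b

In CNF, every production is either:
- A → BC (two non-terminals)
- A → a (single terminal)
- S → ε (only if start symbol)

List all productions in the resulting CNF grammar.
The grammar has no ε-productions or unit productions to eliminate.
S → a B has terminal a in a right-hand side of length ≥ 2: introduce T_a → a and use T_a in place of a.
B → b is already in CNF (single terminal) – keep it.
S → a B becomes S → T_a B.
Resulting CNF grammar (3 productions): T_a → a; B → b; S → T_a B

Final answer: T_a → a; B → b; S → T_a B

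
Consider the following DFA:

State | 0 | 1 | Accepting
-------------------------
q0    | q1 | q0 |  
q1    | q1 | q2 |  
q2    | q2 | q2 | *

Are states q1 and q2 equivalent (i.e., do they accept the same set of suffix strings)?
Try the suffix ε (the empty string).
From q1: q1 — not accepting.
From q2: q2 — accepting.
The two states disagree on this suffix, so they are not equivalent.

Final answer: No. Distinguishing string: ε (the empty string) - accepted from q2 but not from q1.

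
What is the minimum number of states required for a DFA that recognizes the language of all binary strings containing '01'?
Language: binary strings containing '01'
Lower bound (Myhill–Nerode): the prefixes ε, 0, 01 are pairwise distinguishable:
  ε vs 01: suffix ε distinguishes them (ε is rejected, 01 is accepted)
  0 vs 01: suffix ε distinguishes them (0 is rejected, 01 is accepted)
  ε vs 0: suffix 1 distinguishes them (ε·1 = 1 is rejected, 0·1 = 01 is accepted)
So any DFA needs at least 3 states.
Upper bound: a DFA with 3 states exists (one state per class above: 'no progress', 'last symbol 0', and 'seen 01' (accepting sink)).
Minimum states: 3

Final answer: 3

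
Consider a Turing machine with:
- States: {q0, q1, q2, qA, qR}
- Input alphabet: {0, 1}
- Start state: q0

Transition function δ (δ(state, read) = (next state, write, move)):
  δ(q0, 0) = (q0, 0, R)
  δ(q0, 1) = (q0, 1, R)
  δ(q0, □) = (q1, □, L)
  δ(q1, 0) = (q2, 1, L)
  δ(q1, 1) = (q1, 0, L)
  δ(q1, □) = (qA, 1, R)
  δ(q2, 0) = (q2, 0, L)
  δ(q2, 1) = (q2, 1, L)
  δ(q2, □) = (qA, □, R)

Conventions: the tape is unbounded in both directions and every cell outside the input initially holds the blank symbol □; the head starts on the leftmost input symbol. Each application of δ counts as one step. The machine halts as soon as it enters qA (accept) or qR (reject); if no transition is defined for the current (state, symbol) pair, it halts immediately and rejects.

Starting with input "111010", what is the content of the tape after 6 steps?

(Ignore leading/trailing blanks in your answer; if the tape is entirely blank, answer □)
Step 0: [q0]111010 (head at position 0)
Step 1: δ(q0, 1) = (q0, 1, R)  ⊢  1[q0]11010 (head at position 1)
Step 2: δ(q0, 1) = (q0, 1, R)  ⊢  11[q0]1010 (head at position 2)
Step 3: δ(q0, 1) = (q0, 1, R)  ⊢  111[q0]010 (head at position 3)
Step 4: δ(q0, 0) = (q0, 0, R)  ⊢  1110[q0]10 (head at position 4)
Step 5: δ(q0, 1) = (q0, 1, R)  ⊢  11101[q0]0 (head at position 5)
Step 6: δ(q0, 0) = (q0, 0, R)  ⊢  111010[q0]□ (head at position 6)
Tape after 6 steps (ignoring surrounding blanks): 111010

Final answer: Tape: 111010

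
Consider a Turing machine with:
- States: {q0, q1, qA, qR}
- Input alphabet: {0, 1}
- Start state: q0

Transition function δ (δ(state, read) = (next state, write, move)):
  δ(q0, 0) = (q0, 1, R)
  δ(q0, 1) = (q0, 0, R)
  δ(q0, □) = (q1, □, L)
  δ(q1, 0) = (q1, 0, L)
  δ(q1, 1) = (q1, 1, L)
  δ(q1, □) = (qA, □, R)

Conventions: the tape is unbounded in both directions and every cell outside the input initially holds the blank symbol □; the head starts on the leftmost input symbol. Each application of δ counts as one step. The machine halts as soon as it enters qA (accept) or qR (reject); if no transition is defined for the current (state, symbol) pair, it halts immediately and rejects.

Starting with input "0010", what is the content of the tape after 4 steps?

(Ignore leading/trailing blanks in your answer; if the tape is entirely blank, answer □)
Step 0: [q0]0010 (head at position 0)
Step 1: δ(q0, 0) = (q0, 1, R)  ⊢  1[q0]010 (head at position 1)
Step 2: δ(q0, 0) = (q0, 1, R)  ⊢  11[q0]10 (head at position 2)
Step 3: δ(q0, 1) = (q0, 0, R)  ⊢  110[q0]0 (head at position 3)
Step 4: δ(q0, 0) = (q0, 1, R)  ⊢  1101[q0]□ (head at position 4)
Tape after 4 steps (ignoring surrounding blanks): 1101

Final answer: Tape: 1101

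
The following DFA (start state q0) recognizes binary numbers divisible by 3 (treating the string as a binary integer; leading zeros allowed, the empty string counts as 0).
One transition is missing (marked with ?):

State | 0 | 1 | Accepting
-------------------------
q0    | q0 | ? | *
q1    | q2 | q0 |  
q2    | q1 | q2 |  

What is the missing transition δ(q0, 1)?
q1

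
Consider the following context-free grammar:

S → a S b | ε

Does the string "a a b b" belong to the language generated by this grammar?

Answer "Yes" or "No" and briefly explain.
A derivation exists: S ⇒ a S b ⇒ a a S b b ⇒ a a b b (using S → a S b twice, then S → ε).

Final answer: Yes - a valid derivation exists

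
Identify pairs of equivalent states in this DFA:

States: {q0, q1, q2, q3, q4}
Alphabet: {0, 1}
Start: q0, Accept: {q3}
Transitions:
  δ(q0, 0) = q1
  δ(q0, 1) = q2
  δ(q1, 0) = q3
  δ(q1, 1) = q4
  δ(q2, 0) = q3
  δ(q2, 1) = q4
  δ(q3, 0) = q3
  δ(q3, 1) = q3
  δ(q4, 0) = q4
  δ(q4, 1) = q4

Using the table-filling algorithm:
Round 0 – mark pairs where exactly one state is accepting: (q0,q3), (q1,q3), (q2,q3), (q3,q4)
Round 1 – newly marked: (q0,q1) [on 0: q1 vs q3, already marked]; (q0,q2) [on 0: q1 vs q3, already marked]; (q1,q4) [on 0: q3 vs q4, already marked]; (q2,q4) [on 0: q3 vs q4, already marked]
Round 2 – newly marked: (q0,q4) [on 0: q1 vs q4, already marked]
No further pairs can be marked.
(q1, q2) unmarked: δ(q1,0)=q3, δ(q2,0)=q3; δ(q1,1)=q4, δ(q2,1)=q4 → equivalent
Equivalent pairs: (q1, q2)

Final answer: Equivalent pairs: (q1, q2)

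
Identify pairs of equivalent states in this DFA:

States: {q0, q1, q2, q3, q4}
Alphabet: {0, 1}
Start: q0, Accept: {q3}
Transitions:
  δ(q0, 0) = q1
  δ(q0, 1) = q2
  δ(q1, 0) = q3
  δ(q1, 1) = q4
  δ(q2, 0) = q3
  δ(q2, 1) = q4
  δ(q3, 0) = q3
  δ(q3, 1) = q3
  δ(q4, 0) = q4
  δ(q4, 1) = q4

Using the table-filling algorithm:
Round 0 – mark pairs where exactly one state is accepting: (q0,q3), (q1,q3), (q2,q3), (q3,q4)
Round 1 – newly marked: (q0,q1) [on 0: q1 vs q3, already marked]; (q0,q2) [on 0: q1 vs q3, already marked]; (q1,q4) [on 0: q3 vs q4, already marked]; (q2,q4) [on 0: q3 vs q4, already marked]
Round 2 – newly marked: (q0,q4) [on 0: q1 vs q4, already marked]
No further pairs can be marked.
(q1, q2) unmarked: δ(q1,0)=q3, δ(q2,0)=q3; δ(q1,1)=q4, δ(q2,1)=q4 → equivalent
Equivalent pairs: (q1, q2)

Final answer: Equivalent pairs: (q1, q2)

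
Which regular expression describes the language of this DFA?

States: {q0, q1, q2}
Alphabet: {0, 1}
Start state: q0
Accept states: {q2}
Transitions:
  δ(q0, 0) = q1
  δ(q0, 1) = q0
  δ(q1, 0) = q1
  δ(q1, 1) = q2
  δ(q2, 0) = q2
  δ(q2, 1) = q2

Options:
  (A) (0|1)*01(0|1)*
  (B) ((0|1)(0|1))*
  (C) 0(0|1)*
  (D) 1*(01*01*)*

Testing sample strings against the DFA:
  '100' -> rejected
  '11011' -> accepted
  '1010' -> accepted
  '1000' -> rejected
Checking each option for a counterexample:
  (A) (0|1)*01(0|1)*: agrees with the DFA on all strings of length ≤ 4
  (B) ((0|1)(0|1))*: ε is rejected by the DFA but matches the regex → eliminated
  (C) 0(0|1)*: '0' is rejected by the DFA but matches the regex → eliminated
  (D) 1*(01*01*)*: ε is rejected by the DFA but matches the regex → eliminated
Only (A) (0|1)*01(0|1)* is consistent with the DFA.

Final answer: (A) (0|1)*01(0|1)*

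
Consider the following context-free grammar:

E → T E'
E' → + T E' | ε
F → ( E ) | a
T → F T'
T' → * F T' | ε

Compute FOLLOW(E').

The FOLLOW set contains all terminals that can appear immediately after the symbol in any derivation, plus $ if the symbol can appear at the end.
Useful FIRST sets: FIRST(E') = {+, ε}, FIRST(T') = {*, ε} (both E' and T' are nullable).
FOLLOW(E): E is the start symbol → $; E appears in F → ( E ) followed by ')' → FOLLOW(E) = {), $}.
FOLLOW(E'): E' appears at the right end of E → T E' and of E' → + T E', so FOLLOW(E') ⊇ FOLLOW(E) (the second occurrence adds nothing new). FOLLOW(E') = {), $}.

Final answer: {$, )}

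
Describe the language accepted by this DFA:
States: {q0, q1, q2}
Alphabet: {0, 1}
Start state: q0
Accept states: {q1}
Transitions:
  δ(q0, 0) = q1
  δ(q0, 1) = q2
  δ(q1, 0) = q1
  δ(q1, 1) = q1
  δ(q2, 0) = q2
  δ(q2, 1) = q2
Analyzing the DFA structure:
Start state: q0
Accept states: {q1}
Interpreting what each state remembers (checking against the transitions):
  q0: nothing has been read yet
  q1: the first symbol was 0
  q2: the first symbol was 1 (trap state)
  δ(q0, 0): in q0 (nothing has been read yet), after reading 0 we have: the first symbol was 0 → q1
  δ(q0, 1): in q0 (nothing has been read yet), after reading 1 we have: the first symbol was 1 (trap state) → q2
  δ(q1, 0): in q1 (the first symbol was 0), after reading 0 we have: the first symbol was 0 → q1
  δ(q1, 1): in q1 (the first symbol was 0), after reading 1 we have: the first symbol was 0 → q1
  δ(q2, 0): in q2 (the first symbol was 1 (trap state)), after reading 0 we have: the first symbol was 1 (trap state) → q2
  δ(q2, 1): in q2 (the first symbol was 1 (trap state)), after reading 1 we have: the first symbol was 1 (trap state) → q2
A string is accepted iff it ends in {q1}, i.e. the first symbol was 0.
Language: All binary strings starting with 0

Final answer: All binary strings starting with 0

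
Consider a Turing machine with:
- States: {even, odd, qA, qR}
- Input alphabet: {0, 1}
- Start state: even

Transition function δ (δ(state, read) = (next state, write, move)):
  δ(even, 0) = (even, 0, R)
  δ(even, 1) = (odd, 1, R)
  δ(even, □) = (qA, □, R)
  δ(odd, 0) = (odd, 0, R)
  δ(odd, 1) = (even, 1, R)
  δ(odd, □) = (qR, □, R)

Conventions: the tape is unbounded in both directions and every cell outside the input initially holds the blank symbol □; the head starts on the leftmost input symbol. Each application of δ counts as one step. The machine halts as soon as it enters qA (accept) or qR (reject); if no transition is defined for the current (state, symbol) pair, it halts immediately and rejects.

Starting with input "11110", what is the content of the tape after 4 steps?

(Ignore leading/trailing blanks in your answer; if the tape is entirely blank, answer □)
Step 0: [even]11110 (head at position 0)
Step 1: δ(even, 1) = (odd, 1, R)  ⊢  1[odd]1110 (head at position 1)
Step 2: δ(odd, 1) = (even, 1, R)  ⊢  11[even]110 (head at position 2)
Step 3: δ(even, 1) = (odd, 1, R)  ⊢  111[odd]10 (head at position 3)
Step 4: δ(odd, 1) = (even, 1, R)  ⊢  1111[even]0 (head at position 4)
Tape after 4 steps (ignoring surrounding blanks): 11110

Final answer: Tape: 11110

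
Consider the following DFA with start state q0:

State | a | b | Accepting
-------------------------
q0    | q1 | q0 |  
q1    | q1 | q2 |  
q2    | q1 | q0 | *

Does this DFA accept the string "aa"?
Start in q0.
Read 'a': q0 → q1
Read 'a': q1 → q1
Final state q1 is not accepting, so the string is rejected.

Final answer: No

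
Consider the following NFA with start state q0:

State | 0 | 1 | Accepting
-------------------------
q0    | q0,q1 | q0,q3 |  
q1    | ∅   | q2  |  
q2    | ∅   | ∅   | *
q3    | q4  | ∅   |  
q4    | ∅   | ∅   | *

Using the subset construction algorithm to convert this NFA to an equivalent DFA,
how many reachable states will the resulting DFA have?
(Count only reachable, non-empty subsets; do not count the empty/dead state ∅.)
Start subset: {q0}
{q0}: on 0 → {q0, q1}, on 1 → {q0, q3}
{q0, q1}: on 0 → {q0, q1}, on 1 → {q0, q2, q3}
{q0, q3}: on 0 → {q0, q1, q4}, on 1 → {q0, q3}
{q0, q2, q3}: on 0 → {q0, q1, q4}, on 1 → {q0, q3}
{q0, q1, q4}: on 0 → {q0, q1}, on 1 → {q0, q2, q3}
Reachable non-empty subsets: {q0}, {q0, q1}, {q0, q3}, {q0, q2, q3}, {q0, q1, q4} — 5 in total.

Final answer: 5 states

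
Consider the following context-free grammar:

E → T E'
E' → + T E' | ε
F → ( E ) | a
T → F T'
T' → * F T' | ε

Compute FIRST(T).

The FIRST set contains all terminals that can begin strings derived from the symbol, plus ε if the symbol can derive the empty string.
FIRST(F): F → ( E ) contributes '(' and F → a contributes 'a', so FIRST(F) = {(, a}. F is not nullable.
FIRST(T): T → F T' begins with F, and F is not nullable, so FIRST(T) = FIRST(F) = {(, a}.

Final answer: {(, a}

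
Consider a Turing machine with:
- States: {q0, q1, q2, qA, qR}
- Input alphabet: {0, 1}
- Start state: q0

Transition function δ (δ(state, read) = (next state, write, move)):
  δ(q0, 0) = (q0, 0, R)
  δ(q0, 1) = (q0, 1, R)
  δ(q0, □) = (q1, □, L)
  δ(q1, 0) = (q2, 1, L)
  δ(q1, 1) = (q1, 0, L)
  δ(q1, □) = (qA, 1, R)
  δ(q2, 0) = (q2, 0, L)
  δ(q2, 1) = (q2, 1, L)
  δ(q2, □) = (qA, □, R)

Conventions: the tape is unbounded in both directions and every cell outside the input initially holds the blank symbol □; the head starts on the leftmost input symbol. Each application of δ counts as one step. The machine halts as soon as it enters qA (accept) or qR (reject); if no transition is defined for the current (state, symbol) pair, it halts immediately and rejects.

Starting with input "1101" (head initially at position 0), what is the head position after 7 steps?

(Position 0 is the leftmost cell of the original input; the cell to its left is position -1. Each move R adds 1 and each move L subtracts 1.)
Step 0: [q0]1101 (head at position 0)
Step 1: δ(q0, 1) = (q0, 1, R)  ⊢  1[q0]101 (head at position 1)
Step 2: δ(q0, 1) = (q0, 1, R)  ⊢  11[q0]01 (head at position 2)
Step 3: δ(q0, 0) = (q0, 0, R)  ⊢  110[q0]1 (head at position 3)
Step 4: δ(q0, 1) = (q0, 1, R)  ⊢  1101[q0]□ (head at position 4)
Step 5: δ(q0, □) = (q1, □, L)  ⊢  110[q1]1□ (head at position 3)
Step 6: δ(q1, 1) = (q1, 0, L)  ⊢  11[q1]00□ (head at position 2)
Step 7: δ(q1, 0) = (q2, 1, L)  ⊢  1[q2]110□ (head at position 1)
Head position after 7 steps: 1

Final answer: Position 1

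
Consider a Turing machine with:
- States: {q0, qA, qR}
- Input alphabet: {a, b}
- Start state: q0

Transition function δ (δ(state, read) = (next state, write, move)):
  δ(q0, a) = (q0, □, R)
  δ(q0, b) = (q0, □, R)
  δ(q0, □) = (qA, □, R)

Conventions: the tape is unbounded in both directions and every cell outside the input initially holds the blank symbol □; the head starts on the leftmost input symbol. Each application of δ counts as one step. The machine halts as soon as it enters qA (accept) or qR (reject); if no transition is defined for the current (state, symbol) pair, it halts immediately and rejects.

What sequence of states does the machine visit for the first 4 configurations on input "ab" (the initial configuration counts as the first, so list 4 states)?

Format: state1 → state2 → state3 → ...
Step 0: [q0]ab (head at position 0)
Step 1: δ(q0, a) = (q0, □, R)  ⊢  □[q0]b (head at position 1)
Step 2: δ(q0, b) = (q0, □, R)  ⊢  □□[q0]□ (head at position 2)
Step 3: δ(q0, □) = (qA, □, R)  ⊢  □□□[qA]□ (head at position 3)
Reading off the states of these 4 configurations: q0 → q0 → q0 → qA

Final answer: q0 → q0 → q0 → qA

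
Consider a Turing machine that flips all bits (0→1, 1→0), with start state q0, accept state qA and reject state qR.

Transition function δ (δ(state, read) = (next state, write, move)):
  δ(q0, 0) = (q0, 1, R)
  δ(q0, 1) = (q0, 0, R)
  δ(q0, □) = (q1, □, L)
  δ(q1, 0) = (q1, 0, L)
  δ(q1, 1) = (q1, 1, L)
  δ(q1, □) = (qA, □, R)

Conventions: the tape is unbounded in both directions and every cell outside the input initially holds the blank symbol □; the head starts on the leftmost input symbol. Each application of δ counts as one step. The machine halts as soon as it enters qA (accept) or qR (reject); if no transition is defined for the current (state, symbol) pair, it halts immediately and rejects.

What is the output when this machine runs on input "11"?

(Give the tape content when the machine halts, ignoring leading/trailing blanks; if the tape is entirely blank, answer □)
Step 0: [q0]11 (head at position 0)
Step 1: δ(q0, 1) = (q0, 0, R)  ⊢  0[q0]1 (head at position 1)
Step 2: δ(q0, 1) = (q0, 0, R)  ⊢  00[q0]□ (head at position 2)
Step 3: δ(q0, □) = (q1, □, L)  ⊢  0[q1]0□ (head at position 1)
Step 4: δ(q1, 0) = (q1, 0, L)  ⊢  [q1]00□ (head at position 0)
Step 5: δ(q1, 0) = (q1, 0, L)  ⊢  [q1]□00□ (head at position -1)
Step 6: δ(q1, □) = (qA, □, R)  ⊢  □[qA]00□ (head at position 0)
The machine is in qA, so it halts and accepts.
Tape content when halted (ignoring surrounding blanks): 00

Final answer: Output: 00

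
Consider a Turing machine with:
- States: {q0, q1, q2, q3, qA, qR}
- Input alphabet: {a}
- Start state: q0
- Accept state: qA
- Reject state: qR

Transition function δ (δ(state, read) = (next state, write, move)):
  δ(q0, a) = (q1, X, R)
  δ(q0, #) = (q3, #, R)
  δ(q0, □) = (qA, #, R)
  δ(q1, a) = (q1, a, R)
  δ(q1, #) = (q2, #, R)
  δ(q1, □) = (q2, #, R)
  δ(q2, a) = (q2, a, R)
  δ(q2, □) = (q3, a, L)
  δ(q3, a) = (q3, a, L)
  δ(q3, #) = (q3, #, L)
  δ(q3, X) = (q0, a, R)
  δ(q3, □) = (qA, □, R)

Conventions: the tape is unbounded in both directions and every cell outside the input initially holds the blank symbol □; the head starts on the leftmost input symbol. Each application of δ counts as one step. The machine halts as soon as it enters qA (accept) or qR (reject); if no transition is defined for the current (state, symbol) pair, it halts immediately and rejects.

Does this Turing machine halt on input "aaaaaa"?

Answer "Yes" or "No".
Trace (configuration after each step, as tape_left[state]tape_right with head position):
Step 0: [q0]aaaaaa (head at position 0)
Step 1: X[q1]aaaaa (head 1)
Step 2: Xa[q1]aaaa (head 2)
Step 3: Xaa[q1]aaa (head 3)
Step 4: Xaaa[q1]aa (head 4)
Step 5: Xaaaa[q1]a (head 5)
Step 6: Xaaaaa[q1]□ (head 6)
Step 7: Xaaaaa#[q2]□ (head 7)
Step 8: Xaaaaa[q3]#a (head 6)
Step 9: Xaaaa[q3]a#a (head 5)
Step 10: Xaaa[q3]aa#a (head 4)
Step 11: Xaa[q3]aaa#a (head 3)
Step 12: Xa[q3]aaaa#a (head 2)
Step 13: X[q3]aaaaa#a (head 1)
Step 14: [q3]Xaaaaa#a (head 0)
Step 15: a[q0]aaaaa#a (head 1)
Step 16: aX[q1]aaaa#a (head 2)
Step 17: aXa[q1]aaa#a (head 3)
Step 18: aXaa[q1]aa#a (head 4)
Step 19: aXaaa[q1]a#a (head 5)
Step 20: aXaaaa[q1]#a (head 6)
Step 21: aXaaaa#[q2]a (head 7)
Step 22: aXaaaa#a[q2]□ (head 8)
Step 23: aXaaaa#[q3]aa (head 7)
Step 24: aXaaaa[q3]#aa (head 6)
Step 25: aXaaa[q3]a#aa (head 5)
Step 26: aXaa[q3]aa#aa (head 4)
Step 27: aXa[q3]aaa#aa (head 3)
Step 28: aX[q3]aaaa#aa (head 2)
Step 29: a[q3]Xaaaa#aa (head 1)
Step 30: aa[q0]aaaa#aa (head 2)
Step 31: aaX[q1]aaa#aa (head 3)
Step 32: aaXa[q1]aa#aa (head 4)
Step 33: aaXaa[q1]a#aa (head 5)
Step 34: aaXaaa[q1]#aa (head 6)
Step 35: aaXaaa#[q2]aa (head 7)
Step 36: aaXaaa#a[q2]a (head 8)
Step 37: aaXaaa#aa[q2]□ (head 9)
Step 38: aaXaaa#a[q3]aa (head 8)
Step 39: aaXaaa#[q3]aaa (head 7)
Step 40: aaXaaa[q3]#aaa (head 6)
Step 41: aaXaa[q3]a#aaa (head 5)
Step 42: aaXa[q3]aa#aaa (head 4)
Step 43: aaX[q3]aaa#aaa (head 3)
Step 44: aa[q3]Xaaa#aaa (head 2)
Step 45: aaa[q0]aaa#aaa (head 3)
Step 46: aaaX[q1]aa#aaa (head 4)
Step 47: aaaXa[q1]a#aaa (head 5)
Step 48: aaaXaa[q1]#aaa (head 6)
Step 49: aaaXaa#[q2]aaa (head 7)
Step 50: aaaXaa#a[q2]aa (head 8)
Step 51: aaaXaa#aa[q2]a (head 9)
Step 52: aaaXaa#aaa[q2]□ (head 10)
Step 53: aaaXaa#aa[q3]aa (head 9)
Step 54: aaaXaa#a[q3]aaa (head 8)
Step 55: aaaXaa#[q3]aaaa (head 7)
Step 56: aaaXaa[q3]#aaaa (head 6)
Step 57: aaaXa[q3]a#aaaa (head 5)
Step 58: aaaX[q3]aa#aaaa (head 4)
Step 59: aaa[q3]Xaa#aaaa (head 3)
Step 60: aaaa[q0]aa#aaaa (head 4)
Step 61: aaaaX[q1]a#aaaa (head 5)
Step 62: aaaaXa[q1]#aaaa (head 6)
Step 63: aaaaXa#[q2]aaaa (head 7)
Step 64: aaaaXa#a[q2]aaa (head 8)
Step 65: aaaaXa#aa[q2]aa (head 9)
Step 66: aaaaXa#aaa[q2]a (head 10)
Step 67: aaaaXa#aaaa[q2]□ (head 11)
Step 68: aaaaXa#aaa[q3]aa (head 10)
Step 69: aaaaXa#aa[q3]aaa (head 9)
Step 70: aaaaXa#a[q3]aaaa (head 8)
Step 71: aaaaXa#[q3]aaaaa (head 7)
Step 72: aaaaXa[q3]#aaaaa (head 6)
Step 73: aaaaX[q3]a#aaaaa (head 5)
Step 74: aaaa[q3]Xa#aaaaa (head 4)
Step 75: aaaaa[q0]a#aaaaa (head 5)
Step 76: aaaaaX[q1]#aaaaa (head 6)
Step 77: aaaaaX#[q2]aaaaa (head 7)
Step 78: aaaaaX#a[q2]aaaa (head 8)
Step 79: aaaaaX#aa[q2]aaa (head 9)
Step 80: aaaaaX#aaa[q2]aa (head 10)
Step 81: aaaaaX#aaaa[q2]a (head 11)
Step 82: aaaaaX#aaaaa[q2]□ (head 12)
Step 83: aaaaaX#aaaa[q3]aa (head 11)
Step 84: aaaaaX#aaa[q3]aaa (head 10)
Step 85: aaaaaX#aa[q3]aaaa (head 9)
Step 86: aaaaaX#a[q3]aaaaa (head 8)
Step 87: aaaaaX#[q3]aaaaaa (head 7)
Step 88: aaaaaX[q3]#aaaaaa (head 6)
Step 89: aaaaa[q3]X#aaaaaa (head 5)
Step 90: aaaaaa[q0]#aaaaaa (head 6)
Step 91: aaaaaa#[q3]aaaaaa (head 7)
Step 92: aaaaaa[q3]#aaaaaa (head 6)
Step 93: aaaaa[q3]a#aaaaaa (head 5)
Step 94: aaaa[q3]aa#aaaaaa (head 4)
Step 95: aaa[q3]aaa#aaaaaa (head 3)
Step 96: aa[q3]aaaa#aaaaaa (head 2)
Step 97: a[q3]aaaaa#aaaaaa (head 1)
Step 98: [q3]aaaaaa#aaaaaa (head 0)
Step 99: [q3]□aaaaaa#aaaaaa (head -1)
Step 100: □[qA]aaaaaa#aaaaaa (head 0)
The machine is in qA, so it halts and accepts.
It halts after 100 steps.

Final answer: Yes - halts after 100 steps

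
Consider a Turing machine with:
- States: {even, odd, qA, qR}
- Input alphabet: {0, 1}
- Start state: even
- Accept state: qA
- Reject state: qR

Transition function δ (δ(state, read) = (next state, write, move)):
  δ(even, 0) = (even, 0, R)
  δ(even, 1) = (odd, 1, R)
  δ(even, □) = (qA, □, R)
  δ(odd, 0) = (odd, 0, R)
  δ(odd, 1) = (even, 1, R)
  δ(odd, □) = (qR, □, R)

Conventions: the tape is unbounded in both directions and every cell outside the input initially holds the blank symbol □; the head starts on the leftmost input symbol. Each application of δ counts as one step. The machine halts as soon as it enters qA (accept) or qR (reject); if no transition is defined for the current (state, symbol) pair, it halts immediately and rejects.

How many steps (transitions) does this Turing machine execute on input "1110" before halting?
Step 0: [even]1110 (head at position 0)
Step 1: δ(even, 1) = (odd, 1, R)  ⊢  1[odd]110 (head at position 1)
Step 2: δ(odd, 1) = (even, 1, R)  ⊢  11[even]10 (head at position 2)
Step 3: δ(even, 1) = (odd, 1, R)  ⊢  111[odd]0 (head at position 3)
Step 4: δ(odd, 0) = (odd, 0, R)  ⊢  1110[odd]□ (head at position 4)
Step 5: δ(odd, □) = (qR, □, R)  ⊢  1110□[qR]□ (head at position 5)
The machine is in qR, so it halts and rejects.
Number of transitions executed: 5.

Final answer: 5 steps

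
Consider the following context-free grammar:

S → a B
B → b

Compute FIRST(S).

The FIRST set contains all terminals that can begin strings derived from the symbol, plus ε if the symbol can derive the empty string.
S has the single production S → a B, whose right-hand side begins with the terminal a. So FIRST(S) = {a}.

Final answer: {a}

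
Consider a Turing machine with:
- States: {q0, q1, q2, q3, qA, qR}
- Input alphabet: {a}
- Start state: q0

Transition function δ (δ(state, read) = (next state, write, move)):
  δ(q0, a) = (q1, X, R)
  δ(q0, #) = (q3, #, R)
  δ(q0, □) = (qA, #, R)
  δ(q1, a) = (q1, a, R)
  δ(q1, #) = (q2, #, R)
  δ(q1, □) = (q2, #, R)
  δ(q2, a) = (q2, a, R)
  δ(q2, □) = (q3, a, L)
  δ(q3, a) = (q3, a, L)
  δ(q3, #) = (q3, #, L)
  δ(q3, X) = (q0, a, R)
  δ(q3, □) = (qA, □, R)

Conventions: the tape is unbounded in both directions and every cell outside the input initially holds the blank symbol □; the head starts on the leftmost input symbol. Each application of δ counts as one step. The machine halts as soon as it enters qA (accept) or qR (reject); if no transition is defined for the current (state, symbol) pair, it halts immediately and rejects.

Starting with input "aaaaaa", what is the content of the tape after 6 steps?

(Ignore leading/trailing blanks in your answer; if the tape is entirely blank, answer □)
Step 0: [q0]aaaaaa (head at position 0)
Step 1: δ(q0, a) = (q1, X, R)  ⊢  X[q1]aaaaa (head at position 1)
Step 2: δ(q1, a) = (q1, a, R)  ⊢  Xa[q1]aaaa (head at position 2)
Step 3: δ(q1, a) = (q1, a, R)  ⊢  Xaa[q1]aaa (head at position 3)
Step 4: δ(q1, a) = (q1, a, R)  ⊢  Xaaa[q1]aa (head at position 4)
Step 5: δ(q1, a) = (q1, a, R)  ⊢  Xaaaa[q1]a (head at position 5)
Step 6: δ(q1, a) = (q1, a, R)  ⊢  Xaaaaa[q1]□ (head at position 6)
Tape after 6 steps (ignoring surrounding blanks): Xaaaaa

Final answer: Tape: Xaaaaa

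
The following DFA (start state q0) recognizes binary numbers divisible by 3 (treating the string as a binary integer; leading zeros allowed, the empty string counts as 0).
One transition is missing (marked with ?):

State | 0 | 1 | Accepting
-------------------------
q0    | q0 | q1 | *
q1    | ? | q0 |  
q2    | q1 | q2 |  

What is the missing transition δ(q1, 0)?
q2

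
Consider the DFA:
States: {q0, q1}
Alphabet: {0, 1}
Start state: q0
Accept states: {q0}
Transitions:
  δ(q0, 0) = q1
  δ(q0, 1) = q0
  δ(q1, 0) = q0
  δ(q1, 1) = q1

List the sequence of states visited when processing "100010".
Starting at q0
Read '1': q0 -> q0
Read '0': q0 -> q1
Read '0': q1 -> q0
Read '0': q0 -> q1
Read '1': q1 -> q1
Read '0': q1 -> q0

Final answer: q0 -> q0 -> q1 -> q0 -> q1 -> q1 -> q0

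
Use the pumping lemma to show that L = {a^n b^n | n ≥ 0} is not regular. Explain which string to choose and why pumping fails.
Language: L = {a^n b^n | n ≥ 0} (equal numbers of a's followed by b's)
Step 1: Assume for contradiction that L is regular, with pumping length p.
Step 2: Choose s = a^p b^p. Then s ∈ L (it has p a's followed by p b's) and |s| ≥ p.
Step 3: Consider any decomposition s = xyz with |xy| ≤ p and |y| > 0. Since |xy| ≤ p and the first p symbols of s are all a's, y = a^k for some k with 1 ≤ k ≤ p.
Step 4: Pumping up (i = 2): xy²z = a^(p+k) b^p, which has more a's than b's, so xy²z ∉ L.
This contradicts the pumping lemma, so L is not regular.

Final answer: Choose s = a^p b^p. Since |xy| ≤ p, y = a^k with k ≥ 1. Then xy²z = a^(p+k) b^p ∉ L.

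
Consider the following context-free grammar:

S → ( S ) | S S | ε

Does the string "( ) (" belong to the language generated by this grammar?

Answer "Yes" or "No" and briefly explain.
Each production adds parentheses only in matched pairs (S → ( S )) or none at all, so every derived string has equally many '(' and ')'. The string ( ) ( has two '(' and one ')', so it cannot be derived.

Final answer: No - no valid derivation exists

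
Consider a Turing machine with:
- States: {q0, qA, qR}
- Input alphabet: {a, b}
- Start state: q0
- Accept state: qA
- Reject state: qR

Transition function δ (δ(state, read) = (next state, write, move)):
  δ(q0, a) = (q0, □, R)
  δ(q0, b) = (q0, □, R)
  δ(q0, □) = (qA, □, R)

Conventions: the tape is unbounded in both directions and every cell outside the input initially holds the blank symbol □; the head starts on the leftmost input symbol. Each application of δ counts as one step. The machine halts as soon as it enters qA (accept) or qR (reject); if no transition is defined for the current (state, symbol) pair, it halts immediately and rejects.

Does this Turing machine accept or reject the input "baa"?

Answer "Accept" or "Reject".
Step 0: [q0]baa (head at position 0)
Step 1: δ(q0, b) = (q0, □, R)  ⊢  □[q0]aa (head at position 1)
Step 2: δ(q0, a) = (q0, □, R)  ⊢  □□[q0]a (head at position 2)
Step 3: δ(q0, a) = (q0, □, R)  ⊢  □□□[q0]□ (head at position 3)
Step 4: δ(q0, □) = (qA, □, R)  ⊢  □□□□[qA]□ (head at position 4)
The machine is in qA, so it halts and accepts.

Final answer: Accept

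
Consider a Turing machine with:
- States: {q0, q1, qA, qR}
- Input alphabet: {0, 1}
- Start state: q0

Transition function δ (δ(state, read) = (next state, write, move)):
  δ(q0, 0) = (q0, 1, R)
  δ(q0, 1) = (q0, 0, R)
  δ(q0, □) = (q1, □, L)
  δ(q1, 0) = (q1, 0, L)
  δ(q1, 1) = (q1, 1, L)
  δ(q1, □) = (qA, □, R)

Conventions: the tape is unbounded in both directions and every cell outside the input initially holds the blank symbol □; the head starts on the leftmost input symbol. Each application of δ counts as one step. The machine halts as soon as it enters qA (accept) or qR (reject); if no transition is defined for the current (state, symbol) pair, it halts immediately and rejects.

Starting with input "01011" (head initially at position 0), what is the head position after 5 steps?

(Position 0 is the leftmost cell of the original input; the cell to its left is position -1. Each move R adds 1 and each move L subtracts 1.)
Step 0: [q0]01011 (head at position 0)
Step 1: δ(q0, 0) = (q0, 1, R)  ⊢  1[q0]1011 (head at position 1)
Step 2: δ(q0, 1) = (q0, 0, R)  ⊢  10[q0]011 (head at position 2)
Step 3: δ(q0, 0) = (q0, 1, R)  ⊢  101[q0]11 (head at position 3)
Step 4: δ(q0, 1) = (q0, 0, R)  ⊢  1010[q0]1 (head at position 4)
Step 5: δ(q0, 1) = (q0, 0, R)  ⊢  10100[q0]□ (head at position 5)
Head position after 5 steps: 5

Final answer: Position 5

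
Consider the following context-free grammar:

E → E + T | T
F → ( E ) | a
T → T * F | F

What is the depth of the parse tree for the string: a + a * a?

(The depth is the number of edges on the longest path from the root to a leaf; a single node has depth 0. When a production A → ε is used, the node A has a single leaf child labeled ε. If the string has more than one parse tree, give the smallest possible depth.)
The grammar is unambiguous; the parse tree of a + a * a is:
E → E + T at the root (depth 0).
  Left E (depth 1) → T (2) → F (3) → a (4).
  Right T (depth 1) → T * F; that T (2) → F (3) → a (4); F (2) → a (3).
The longest root-to-leaf paths have 4 edges.
Depth = 4.

Final answer: 4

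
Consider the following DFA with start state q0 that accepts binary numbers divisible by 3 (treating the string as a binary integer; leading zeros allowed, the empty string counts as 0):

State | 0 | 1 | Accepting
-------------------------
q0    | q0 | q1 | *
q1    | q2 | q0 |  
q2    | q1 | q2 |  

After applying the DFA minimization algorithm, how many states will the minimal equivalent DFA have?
All 3 states are reachable from q0, so none can be removed as unreachable.
Table-filling: first mark every (accepting, non-accepting) pair as distinguishable (accepting: {q0}; non-accepting: {q1, q2}).
Round 1: (q1, q2) on '1' go to q0 and q2, already distinguishable → mark.
Every pair of states is distinguishable, so the DFA is already minimal.
Equivalence classes: {q0}, {q1}, {q2} → 3 states.

Final answer: 3 states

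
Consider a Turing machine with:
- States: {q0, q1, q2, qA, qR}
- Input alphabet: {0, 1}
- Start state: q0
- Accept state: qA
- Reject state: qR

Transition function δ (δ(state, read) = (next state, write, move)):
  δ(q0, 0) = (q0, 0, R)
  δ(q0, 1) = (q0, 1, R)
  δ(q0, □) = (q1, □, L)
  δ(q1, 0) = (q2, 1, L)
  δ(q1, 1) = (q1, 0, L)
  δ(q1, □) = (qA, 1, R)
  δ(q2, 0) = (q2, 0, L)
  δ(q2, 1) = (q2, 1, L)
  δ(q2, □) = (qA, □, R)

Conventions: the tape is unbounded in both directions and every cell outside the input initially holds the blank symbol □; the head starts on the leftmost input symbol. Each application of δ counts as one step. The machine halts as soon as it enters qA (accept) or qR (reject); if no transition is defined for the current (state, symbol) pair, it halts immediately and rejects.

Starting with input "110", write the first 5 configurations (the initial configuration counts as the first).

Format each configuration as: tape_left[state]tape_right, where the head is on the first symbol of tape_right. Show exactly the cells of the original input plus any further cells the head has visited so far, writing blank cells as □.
Step 0: [q0]110 (head at position 0)
Step 1: δ(q0, 1) = (q0, 1, R)  ⊢  1[q0]10 (head at position 1)
Step 2: δ(q0, 1) = (q0, 1, R)  ⊢  11[q0]0 (head at position 2)
Step 3: δ(q0, 0) = (q0, 0, R)  ⊢  110[q0]□ (head at position 3)
Step 4: δ(q0, □) = (q1, □, L)  ⊢  11[q1]0□ (head at position 2)

Final answer: [q0]110 ⊢ 1[q0]10 ⊢ 11[q0]0 ⊢ 110[q0]□ ⊢ 11[q1]0□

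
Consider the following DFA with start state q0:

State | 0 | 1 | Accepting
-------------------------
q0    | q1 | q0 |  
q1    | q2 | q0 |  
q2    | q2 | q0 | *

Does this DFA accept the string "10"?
Start in q0.
Read '1': q0 → q0
Read '0': q0 → q1
Final state q1 is not accepting, so the string is rejected.

Final answer: No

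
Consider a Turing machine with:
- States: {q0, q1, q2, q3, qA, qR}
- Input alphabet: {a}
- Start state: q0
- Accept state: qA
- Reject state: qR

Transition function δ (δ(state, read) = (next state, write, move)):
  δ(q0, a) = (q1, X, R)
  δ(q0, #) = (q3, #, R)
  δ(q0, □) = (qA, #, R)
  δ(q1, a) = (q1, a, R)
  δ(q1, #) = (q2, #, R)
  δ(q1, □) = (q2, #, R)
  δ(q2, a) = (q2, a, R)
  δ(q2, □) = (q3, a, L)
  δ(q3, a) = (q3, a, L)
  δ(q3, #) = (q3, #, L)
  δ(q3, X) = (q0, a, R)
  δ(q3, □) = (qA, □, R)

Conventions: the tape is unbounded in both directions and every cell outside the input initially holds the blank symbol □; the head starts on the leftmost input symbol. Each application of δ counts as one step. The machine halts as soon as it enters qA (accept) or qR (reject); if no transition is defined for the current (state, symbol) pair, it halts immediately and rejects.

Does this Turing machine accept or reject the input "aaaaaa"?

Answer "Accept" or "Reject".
Trace (configuration after each step, as tape_left[state]tape_right with head position):
Step 0: [q0]aaaaaa (head at position 0)
Step 1: X[q1]aaaaa (head 1)
Step 2: Xa[q1]aaaa (head 2)
Step 3: Xaa[q1]aaa (head 3)
Step 4: Xaaa[q1]aa (head 4)
Step 5: Xaaaa[q1]a (head 5)
Step 6: Xaaaaa[q1]□ (head 6)
Step 7: Xaaaaa#[q2]□ (head 7)
Step 8: Xaaaaa[q3]#a (head 6)
Step 9: Xaaaa[q3]a#a (head 5)
Step 10: Xaaa[q3]aa#a (head 4)
Step 11: Xaa[q3]aaa#a (head 3)
Step 12: Xa[q3]aaaa#a (head 2)
Step 13: X[q3]aaaaa#a (head 1)
Step 14: [q3]Xaaaaa#a (head 0)
Step 15: a[q0]aaaaa#a (head 1)
Step 16: aX[q1]aaaa#a (head 2)
Step 17: aXa[q1]aaa#a (head 3)
Step 18: aXaa[q1]aa#a (head 4)
Step 19: aXaaa[q1]a#a (head 5)
Step 20: aXaaaa[q1]#a (head 6)
Step 21: aXaaaa#[q2]a (head 7)
Step 22: aXaaaa#a[q2]□ (head 8)
Step 23: aXaaaa#[q3]aa (head 7)
Step 24: aXaaaa[q3]#aa (head 6)
Step 25: aXaaa[q3]a#aa (head 5)
Step 26: aXaa[q3]aa#aa (head 4)
Step 27: aXa[q3]aaa#aa (head 3)
Step 28: aX[q3]aaaa#aa (head 2)
Step 29: a[q3]Xaaaa#aa (head 1)
Step 30: aa[q0]aaaa#aa (head 2)
Step 31: aaX[q1]aaa#aa (head 3)
Step 32: aaXa[q1]aa#aa (head 4)
Step 33: aaXaa[q1]a#aa (head 5)
Step 34: aaXaaa[q1]#aa (head 6)
Step 35: aaXaaa#[q2]aa (head 7)
Step 36: aaXaaa#a[q2]a (head 8)
Step 37: aaXaaa#aa[q2]□ (head 9)
Step 38: aaXaaa#a[q3]aa (head 8)
Step 39: aaXaaa#[q3]aaa (head 7)
Step 40: aaXaaa[q3]#aaa (head 6)
Step 41: aaXaa[q3]a#aaa (head 5)
Step 42: aaXa[q3]aa#aaa (head 4)
Step 43: aaX[q3]aaa#aaa (head 3)
Step 44: aa[q3]Xaaa#aaa (head 2)
Step 45: aaa[q0]aaa#aaa (head 3)
Step 46: aaaX[q1]aa#aaa (head 4)
Step 47: aaaXa[q1]a#aaa (head 5)
Step 48: aaaXaa[q1]#aaa (head 6)
Step 49: aaaXaa#[q2]aaa (head 7)
Step 50: aaaXaa#a[q2]aa (head 8)
Step 51: aaaXaa#aa[q2]a (head 9)
Step 52: aaaXaa#aaa[q2]□ (head 10)
Step 53: aaaXaa#aa[q3]aa (head 9)
Step 54: aaaXaa#a[q3]aaa (head 8)
Step 55: aaaXaa#[q3]aaaa (head 7)
Step 56: aaaXaa[q3]#aaaa (head 6)
Step 57: aaaXa[q3]a#aaaa (head 5)
Step 58: aaaX[q3]aa#aaaa (head 4)
Step 59: aaa[q3]Xaa#aaaa (head 3)
Step 60: aaaa[q0]aa#aaaa (head 4)
Step 61: aaaaX[q1]a#aaaa (head 5)
Step 62: aaaaXa[q1]#aaaa (head 6)
Step 63: aaaaXa#[q2]aaaa (head 7)
Step 64: aaaaXa#a[q2]aaa (head 8)
Step 65: aaaaXa#aa[q2]aa (head 9)
Step 66: aaaaXa#aaa[q2]a (head 10)
Step 67: aaaaXa#aaaa[q2]□ (head 11)
Step 68: aaaaXa#aaa[q3]aa (head 10)
Step 69: aaaaXa#aa[q3]aaa (head 9)
Step 70: aaaaXa#a[q3]aaaa (head 8)
Step 71: aaaaXa#[q3]aaaaa (head 7)
Step 72: aaaaXa[q3]#aaaaa (head 6)
Step 73: aaaaX[q3]a#aaaaa (head 5)
Step 74: aaaa[q3]Xa#aaaaa (head 4)
Step 75: aaaaa[q0]a#aaaaa (head 5)
Step 76: aaaaaX[q1]#aaaaa (head 6)
Step 77: aaaaaX#[q2]aaaaa (head 7)
Step 78: aaaaaX#a[q2]aaaa (head 8)
Step 79: aaaaaX#aa[q2]aaa (head 9)
Step 80: aaaaaX#aaa[q2]aa (head 10)
Step 81: aaaaaX#aaaa[q2]a (head 11)
Step 82: aaaaaX#aaaaa[q2]□ (head 12)
Step 83: aaaaaX#aaaa[q3]aa (head 11)
Step 84: aaaaaX#aaa[q3]aaa (head 10)
Step 85: aaaaaX#aa[q3]aaaa (head 9)
Step 86: aaaaaX#a[q3]aaaaa (head 8)
Step 87: aaaaaX#[q3]aaaaaa (head 7)
Step 88: aaaaaX[q3]#aaaaaa (head 6)
Step 89: aaaaa[q3]X#aaaaaa (head 5)
Step 90: aaaaaa[q0]#aaaaaa (head 6)
Step 91: aaaaaa#[q3]aaaaaa (head 7)
Step 92: aaaaaa[q3]#aaaaaa (head 6)
Step 93: aaaaa[q3]a#aaaaaa (head 5)
Step 94: aaaa[q3]aa#aaaaaa (head 4)
Step 95: aaa[q3]aaa#aaaaaa (head 3)
Step 96: aa[q3]aaaa#aaaaaa (head 2)
Step 97: a[q3]aaaaa#aaaaaa (head 1)
Step 98: [q3]aaaaaa#aaaaaa (head 0)
Step 99: [q3]□aaaaaa#aaaaaa (head -1)
Step 100: □[qA]aaaaaa#aaaaaa (head 0)
The machine is in qA, so it halts and accepts.

Final answer: Accept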